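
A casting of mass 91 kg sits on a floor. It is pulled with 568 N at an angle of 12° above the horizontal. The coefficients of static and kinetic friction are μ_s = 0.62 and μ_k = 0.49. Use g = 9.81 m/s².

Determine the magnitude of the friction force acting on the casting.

f ≈ 380 N

Vertical equilibrium gives N = m g − P sin α = 774.6 N.
Horizontally, friction must balance P cos α = 555.6 N.
μ_s N = 0.62 × 774.6 = 480.3 N.
The required friction exceeds μ_s N, so the casting moves and f = μ_k N = 380 N.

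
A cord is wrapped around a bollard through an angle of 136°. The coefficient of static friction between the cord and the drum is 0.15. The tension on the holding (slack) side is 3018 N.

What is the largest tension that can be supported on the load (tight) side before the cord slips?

At impending slip the capstan equation gives T₂/T₁ = e^{μβ} with β in radians.
β = 136° × π/180 = 2.374 rad.
e^{μβ} = e^{0.15×2.374} = 1.428.
T₂ = T₁ · e^{μβ} = 3018 × 1.428 = 4310 N.

T_max ≈ 4310 N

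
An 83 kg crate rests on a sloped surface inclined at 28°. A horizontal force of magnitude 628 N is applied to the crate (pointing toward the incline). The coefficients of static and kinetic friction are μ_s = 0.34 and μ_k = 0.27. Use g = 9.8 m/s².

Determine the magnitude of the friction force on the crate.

The horizontal push has a component P sin θ into the surface, so N = m g cos θ + P sin θ = 718.2 + 294.8 = 1013 N.
Along the incline, the net driving force (taking up-slope positive) is P cos θ − m g sin θ = 554.5 − 381.9 = 172.6 N, so equilibrium requires friction f = -172.6 N (down-slope).
The limit of static friction is μ_s N = 344.4 N.
|f_req| = 172.6 ≤ 344.4 N → the crate is in equilibrium; friction equals the required value.

f ≈ 173 N (down the incline)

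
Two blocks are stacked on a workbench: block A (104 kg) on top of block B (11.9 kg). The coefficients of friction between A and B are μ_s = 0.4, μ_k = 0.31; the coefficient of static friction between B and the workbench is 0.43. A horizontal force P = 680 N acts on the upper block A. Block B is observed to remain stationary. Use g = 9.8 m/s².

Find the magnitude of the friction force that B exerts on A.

f ≈ 316 N

Between the blocks, N₁ = m_A g = 1019 N.
Maximum static friction on A from B: μ_s N₁ = 0.4×1019 = 407.7 N.
P = 680 N exceeds that limit, so A slips over B and the interface friction becomes kinetic: f₁ = μ_k N₁ = 0.31×1019 = 316 N.
B experiences an equal 316 N forward from A (third law). B is in equilibrium, so the floor supplies f₂ = 316 N of static friction (limit μ_s(m_A+m_B)g = 488.4 N, not exceeded).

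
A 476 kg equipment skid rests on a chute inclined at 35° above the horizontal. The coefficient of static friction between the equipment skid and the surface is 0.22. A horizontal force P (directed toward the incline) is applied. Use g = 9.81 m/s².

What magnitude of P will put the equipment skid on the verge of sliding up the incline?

P ≈ 5080 N

At impending motion up the slope, friction acts down-slope at its limit: f = μ_s N.
Perpendicular to the incline: N = m g cos θ + P sin θ.
Along the incline: P cos θ = m g sin θ + μ_s N = m g sin θ + μ_s (m g cos θ + P sin θ).
Solving, P (cos θ − μ_s sin θ) = m g (sin θ + μ_s cos θ), so P = 476×9.81×(sin 35° + 0.22 cos 35°)/(cos 35° − 0.22 sin 35°) = 4670×0.7538/0.693 = 5080 N.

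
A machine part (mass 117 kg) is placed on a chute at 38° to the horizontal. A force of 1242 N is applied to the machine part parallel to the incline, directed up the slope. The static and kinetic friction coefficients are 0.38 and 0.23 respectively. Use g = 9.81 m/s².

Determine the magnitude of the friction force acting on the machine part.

f ≈ 208 N (down the incline)

Normal force: N = m g cos θ = 117 × 9.81 × cos 38° = 904.5 N.
Parallel to the incline, ΣF = 0 gives f = m g sin θ − P = 706.6 − 1242 = -535.4 N (up-slope positive).
Maximum static friction available: μ_s N = 0.38 × 904.5 = 343.7 N.
Since |-535.4| > 343.7 N, static friction cannot hold it; the machine part slides up the incline and kinetic friction applies: f = μ_k N = 0.23 × 904.5 = 208 N.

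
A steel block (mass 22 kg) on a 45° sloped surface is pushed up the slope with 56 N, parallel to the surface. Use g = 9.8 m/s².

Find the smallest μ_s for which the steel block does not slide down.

N = m g cos θ = 152.5 N.
Friction must make up the shortfall along the incline: f = m g sin θ − P = 152.5 − 56 = 96.45 N.
At the threshold f = μ_s N, so μ_s,min = 96.45/152.5 = 0.633.

μ_s,min ≈ 0.633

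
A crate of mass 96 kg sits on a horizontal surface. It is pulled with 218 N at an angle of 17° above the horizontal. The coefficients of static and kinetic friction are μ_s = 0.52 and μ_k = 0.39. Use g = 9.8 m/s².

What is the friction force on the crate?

The vertical component of P reduces the normal force: N = m g − P sin α = 940.8 − 63.74 = 877.1 N.
The horizontal driving force is P cos α = 208.5 N, so equilibrium needs friction f = 208.5 N.
The static-friction limit is μ_s N = 456.1 N.
Since 208.5 N does not exceed the limit, the crate stays at rest and f = 208 N.

f ≈ 208 N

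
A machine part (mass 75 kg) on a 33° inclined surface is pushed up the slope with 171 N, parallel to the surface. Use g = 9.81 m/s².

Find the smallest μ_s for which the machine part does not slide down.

N = m g cos θ = 617.1 N.
Friction must make up the shortfall along the incline: f = m g sin θ − P = 400.7 − 171 = 229.7 N.
At the threshold f = μ_s N, so μ_s,min = 229.7/617.1 = 0.372.

μ_s,min ≈ 0.372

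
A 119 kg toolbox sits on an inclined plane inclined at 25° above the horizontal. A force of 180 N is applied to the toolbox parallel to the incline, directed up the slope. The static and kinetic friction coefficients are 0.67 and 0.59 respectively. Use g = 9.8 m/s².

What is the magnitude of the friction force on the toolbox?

f ≈ 313 N (up the incline)

Normal force: N = m g cos θ = 119 × 9.8 × cos 25° = 1057 N.
Parallel to the incline, ΣF = 0 gives f = m g sin θ − P = 492.9 − 180 = 312.9 N (up-slope positive).
Maximum static friction available: μ_s N = 0.67 × 1057 = 708.1 N.
Since |312.9| ≤ 708.1 N, no slip — friction simply equals what equilibrium demands.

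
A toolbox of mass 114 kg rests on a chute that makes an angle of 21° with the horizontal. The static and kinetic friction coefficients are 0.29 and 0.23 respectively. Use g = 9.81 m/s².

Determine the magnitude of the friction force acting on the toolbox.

The normal reaction is N = m g cos θ = 1044 N.
For equilibrium along the incline, friction must balance the weight component: f = m g sin θ = 400.8 N up the slope.
Static friction can supply at most μ_s N = 302.8 N.
|400.8| exceeds 302.8 N, so the toolbox slips down-slope; friction is kinetic, f = μ_k N = 0.23×1044 = 240 N.

f ≈ 240 N (up the incline)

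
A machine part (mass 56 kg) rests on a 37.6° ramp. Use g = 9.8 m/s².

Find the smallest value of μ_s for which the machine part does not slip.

μ_s,min ≈ 0.77

At the slip threshold m g sin θ = μ_s m g cos θ, so μ_s,min = tan θ.
μ_s,min = tan 37.6° = 0.77.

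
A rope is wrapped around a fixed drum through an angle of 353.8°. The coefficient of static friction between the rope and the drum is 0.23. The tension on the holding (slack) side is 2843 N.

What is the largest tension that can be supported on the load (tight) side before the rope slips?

At impending slip the capstan equation gives T₂/T₁ = e^{μβ} with β in radians.
β = 353.8° × π/180 = 6.175 rad.
e^{μβ} = e^{0.23×6.175} = 4.138.
T₂ = T₁ · e^{μβ} = 2843 × 4.138 = 11800 N.

T_max ≈ 11800 N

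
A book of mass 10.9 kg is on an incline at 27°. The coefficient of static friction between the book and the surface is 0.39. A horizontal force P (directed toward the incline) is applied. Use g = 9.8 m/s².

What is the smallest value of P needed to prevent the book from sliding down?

P_min ≈ 10.7 N

The book tends to slide down (tan θ > μ_s), so at the point of impending slip friction acts up-slope at its limit: f = μ_s N.
Perpendicular to the incline: N = m g cos θ + P sin θ.
Along the incline: P cos θ + μ_s N = m g sin θ, i.e. P cos θ + μ_s (m g cos θ + P sin θ) = m g sin θ.
Solving, P (cos θ + μ_s sin θ) = m g (sin θ − μ_s cos θ), so P = 107×0.1065/1.068 = 10.7 N.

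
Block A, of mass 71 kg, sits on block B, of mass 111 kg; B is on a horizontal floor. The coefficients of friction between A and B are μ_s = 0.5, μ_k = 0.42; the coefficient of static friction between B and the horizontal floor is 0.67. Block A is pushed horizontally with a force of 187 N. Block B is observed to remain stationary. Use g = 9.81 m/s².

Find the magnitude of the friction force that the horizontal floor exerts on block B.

Normal force at the A–B interface: N₁ = m_A g = 696.5 N.
So the A–B interface can sustain at most μ_s N₁ = 348.3 N of static friction.
Since P = 187 N ≤ 348.3 N, A does not slip on B; friction on A equals P = 187 N.
B experiences an equal 187 N forward from A (third law). B is in equilibrium, so the floor supplies f₂ = 187 N of static friction (limit μ_s(m_A+m_B)g = 1196 N, not exceeded).

f ≈ 187 N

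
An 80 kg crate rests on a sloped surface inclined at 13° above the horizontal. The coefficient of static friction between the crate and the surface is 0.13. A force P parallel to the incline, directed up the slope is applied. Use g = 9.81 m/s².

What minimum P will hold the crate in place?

The crate tends to slide down (tan θ > μ_s), so at the point of impending slip friction acts up-slope at its limit: f = μ_s N.
P is parallel to the surface, so N = m g cos θ = 765 N.
Along the incline: P + μ_s N = m g sin θ, so P = 177 − 0.13×765 = 77.1 N.

P_min ≈ 77.1 N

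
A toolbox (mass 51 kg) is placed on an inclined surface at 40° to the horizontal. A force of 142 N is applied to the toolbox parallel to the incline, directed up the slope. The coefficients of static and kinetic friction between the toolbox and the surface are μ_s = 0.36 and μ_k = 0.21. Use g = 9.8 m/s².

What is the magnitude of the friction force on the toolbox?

The normal reaction is N = m g cos θ = 382.9 N.
Parallel to the incline, ΣF = 0 gives f = m g sin θ − P = 321.3 − 142 = 179.3 N (up-slope positive).
Maximum static friction available: μ_s N = 0.36 × 382.9 = 137.8 N.
Since |179.3| > 137.8 N, static friction cannot hold it; the toolbox slides down the incline and kinetic friction applies: f = μ_k N = 0.21 × 382.9 = 80.4 N.

f ≈ 80.4 N (up the incline)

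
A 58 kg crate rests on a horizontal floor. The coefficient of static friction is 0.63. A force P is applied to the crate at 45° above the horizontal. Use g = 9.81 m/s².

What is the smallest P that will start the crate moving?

P ≈ 311 N

N = m g − P sin α (the pull lifts the crate).
At impending slip, P cos α = μ_s N = μ_s (m g − P sin α).
Solving: P (cos α + μ_s sin α) = μ_s m g → P = 0.63×569/(cos 45° + 0.63 sin 45°) = 358/1.153 = 311 N.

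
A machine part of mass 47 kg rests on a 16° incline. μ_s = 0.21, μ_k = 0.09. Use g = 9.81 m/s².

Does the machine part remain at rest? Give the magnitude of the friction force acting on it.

f ≈ 39.9 N

N = m g cos θ = 443 N.
Down-slope weight component: m g sin θ = 127 N.
μ_s N = 93.1 N.
127 > 93.1 N, so it slides; kinetic friction f = μ_k N = 0.09×443 = 39.9 N.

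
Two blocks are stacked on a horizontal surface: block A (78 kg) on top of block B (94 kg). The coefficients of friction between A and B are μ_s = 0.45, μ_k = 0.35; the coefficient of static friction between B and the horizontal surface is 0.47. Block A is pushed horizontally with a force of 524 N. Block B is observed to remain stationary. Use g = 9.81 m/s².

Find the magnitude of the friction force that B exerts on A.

The normal force B exerts on A is simply A's weight, N₁ = 765.2 N.
So the A–B interface can sustain at most μ_s N₁ = 344.3 N of static friction.
Since P = 524 N > 344.3 N, A slides on B; the A–B friction is kinetic: f₁ = μ_k N₁ = 0.35×765.2 = 268 N.
By Newton's third law B feels 268 N forward from A. With B stationary, the floor's static friction on B balances it: f₂ = 268 N (well within μ_s(m_A+m_B)g = 793 N).

f ≈ 268 N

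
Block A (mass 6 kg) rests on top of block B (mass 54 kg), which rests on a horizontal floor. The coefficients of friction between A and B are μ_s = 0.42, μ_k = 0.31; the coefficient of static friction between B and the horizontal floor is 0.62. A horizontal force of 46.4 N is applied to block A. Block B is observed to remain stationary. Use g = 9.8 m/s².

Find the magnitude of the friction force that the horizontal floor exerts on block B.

f ≈ 18.2 N

Normal force at the A–B interface: N₁ = m_A g = 58.8 N.
So the A–B interface can sustain at most μ_s N₁ = 24.7 N of static friction.
P = 46.4 N exceeds that limit, so A slips over B and the interface friction becomes kinetic: f₁ = μ_k N₁ = 0.31×58.8 = 18.2 N.
By Newton's third law B feels 18.2 N forward from A. With B stationary, the floor's static friction on B balances it: f₂ = 18.2 N (well within μ_s(m_A+m_B)g = 364.6 N).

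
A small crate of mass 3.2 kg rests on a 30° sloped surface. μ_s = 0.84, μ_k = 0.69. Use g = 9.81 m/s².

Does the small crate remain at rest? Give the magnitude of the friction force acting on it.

f ≈ 15.7 N

N = m g cos θ = 27.2 N.
Down-slope weight component: m g sin θ = 15.7 N.
μ_s N = 22.8 N.
15.7 ≤ 22.8 N, so it stays put; friction = 15.7 N.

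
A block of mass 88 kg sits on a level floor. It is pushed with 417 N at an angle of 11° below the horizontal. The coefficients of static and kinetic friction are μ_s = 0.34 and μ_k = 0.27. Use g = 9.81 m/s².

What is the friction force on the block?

The vertical component of P adds to the normal force: N = m g + P sin α = 863.3 + 79.57 = 942.8 N.
Horizontally, friction must balance P cos α = 409.3 N.
The static-friction limit is μ_s N = 320.6 N.
The required friction exceeds μ_s N, so the block moves and f = μ_k N = 255 N.

f ≈ 255 N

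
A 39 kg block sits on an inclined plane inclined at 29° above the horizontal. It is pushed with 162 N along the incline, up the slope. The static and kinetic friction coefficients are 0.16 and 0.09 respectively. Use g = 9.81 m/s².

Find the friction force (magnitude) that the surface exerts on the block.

Normal force: N = m g cos θ = 39 × 9.81 × cos 29° = 334.6 N.
Parallel to the incline, ΣF = 0 gives f = m g sin θ − P = 185.5 − 162 = 23.48 N (up-slope positive).
The static-friction ceiling is μ_s N = 0.16 × 334.6 = 53.54 N.
Since |23.48| ≤ 53.54 N, no slip — friction simply equals what equilibrium demands.

f ≈ 23.5 N (up the incline)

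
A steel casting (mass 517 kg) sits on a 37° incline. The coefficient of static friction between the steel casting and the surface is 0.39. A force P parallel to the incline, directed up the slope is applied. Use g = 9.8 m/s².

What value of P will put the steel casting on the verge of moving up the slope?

P ≈ 4630 N

At impending motion up the slope, friction acts down-slope at its limit: f = μ_s N.
P is parallel to the surface, so N = m g cos θ = 4050 N.
Along the incline: P = m g sin θ + μ_s N = 3050 + 0.39×4050 = 4630 N.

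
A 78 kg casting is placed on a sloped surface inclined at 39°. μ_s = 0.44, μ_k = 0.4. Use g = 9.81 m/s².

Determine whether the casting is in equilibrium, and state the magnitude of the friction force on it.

f ≈ 238 N

N = m g cos θ = 595 N.
Down-slope weight component: m g sin θ = 482 N.
μ_s N = 262 N.
482 > 262 N, so it slides; kinetic friction f = μ_k N = 0.4×595 = 238 N.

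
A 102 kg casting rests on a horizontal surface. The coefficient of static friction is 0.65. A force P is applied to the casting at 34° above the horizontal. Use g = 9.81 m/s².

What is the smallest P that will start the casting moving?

P ≈ 545 N

N = m g − P sin α (the pull lifts the casting).
At impending slip, P cos α = μ_s N = μ_s (m g − P sin α).
Solving: P (cos α + μ_s sin α) = μ_s m g → P = 0.65×1000/(cos 34° + 0.65 sin 34°) = 650/1.193 = 545 N.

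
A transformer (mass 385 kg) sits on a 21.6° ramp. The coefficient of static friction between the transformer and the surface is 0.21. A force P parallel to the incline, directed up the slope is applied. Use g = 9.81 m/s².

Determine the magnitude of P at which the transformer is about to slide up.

At impending motion up the slope, friction acts down-slope at its limit: f = μ_s N.
P is parallel to the surface, so N = m g cos θ = 3510 N.
Along the incline: P = m g sin θ + μ_s N = 1390 + 0.21×3510 = 2130 N.

P ≈ 2130 N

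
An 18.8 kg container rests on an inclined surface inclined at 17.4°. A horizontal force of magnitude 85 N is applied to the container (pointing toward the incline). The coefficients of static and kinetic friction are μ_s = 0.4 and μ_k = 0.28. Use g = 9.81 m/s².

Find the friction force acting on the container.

f ≈ 26 N (down the incline)

Normal direction: N = m g cos θ + P sin θ = 201.4 N.
Parallel to the incline: P cos θ − m g sin θ = 81.11 − 55.15 = 25.96 N; the friction needed to balance this is 25.96 N acting down the slope.
The limit of static friction is μ_s N = 80.56 N.
|f_req| = 25.96 ≤ 80.56 N → the container is in equilibrium; friction equals the required value.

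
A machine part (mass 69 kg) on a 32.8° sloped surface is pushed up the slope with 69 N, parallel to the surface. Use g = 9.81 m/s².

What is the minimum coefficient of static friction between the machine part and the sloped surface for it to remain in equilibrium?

N = m g cos θ = 569 N.
Friction must make up the shortfall along the incline: f = m g sin θ − P = 366.7 − 69 = 297.7 N.
At the threshold f = μ_s N, so μ_s,min = 297.7/569 = 0.523.

μ_s,min ≈ 0.523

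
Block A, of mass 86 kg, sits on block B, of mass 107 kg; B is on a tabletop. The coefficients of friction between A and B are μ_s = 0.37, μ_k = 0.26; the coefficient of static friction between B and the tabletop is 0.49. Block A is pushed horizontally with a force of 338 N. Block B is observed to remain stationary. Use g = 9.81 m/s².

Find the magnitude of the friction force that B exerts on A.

f ≈ 219 N

Between the blocks, N₁ = m_A g = 843.7 N.
Maximum static friction on A from B: μ_s N₁ = 0.37×843.7 = 312.2 N.
Since P = 338 N > 312.2 N, A slides on B; the A–B friction is kinetic: f₁ = μ_k N₁ = 0.26×843.7 = 219 N.
By Newton's third law B feels 219 N forward from A. With B stationary, the floor's static friction on B balances it: f₂ = 219 N (well within μ_s(m_A+m_B)g = 927.7 N).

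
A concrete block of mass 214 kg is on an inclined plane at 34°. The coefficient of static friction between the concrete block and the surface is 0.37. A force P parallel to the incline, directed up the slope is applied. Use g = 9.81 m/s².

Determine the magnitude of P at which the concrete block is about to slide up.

P ≈ 1820 N

At impending motion up the slope, friction acts down-slope at its limit: f = μ_s N.
P is parallel to the surface, so N = m g cos θ = 1740 N.
Along the incline: P = m g sin θ + μ_s N = 1170 + 0.37×1740 = 1820 N.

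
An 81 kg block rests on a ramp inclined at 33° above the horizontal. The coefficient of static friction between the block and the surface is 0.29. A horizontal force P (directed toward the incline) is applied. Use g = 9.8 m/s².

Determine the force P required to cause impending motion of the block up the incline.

P ≈ 919 N

At impending motion up the slope, friction acts down-slope at its limit: f = μ_s N.
Perpendicular to the incline: N = m g cos θ + P sin θ.
Along the incline: P cos θ = m g sin θ + μ_s N = m g sin θ + μ_s (m g cos θ + P sin θ).
Solving, P (cos θ − μ_s sin θ) = m g (sin θ + μ_s cos θ), so P = 81×9.8×(sin 33° + 0.29 cos 33°)/(cos 33° − 0.29 sin 33°) = 794×0.7879/0.6807 = 919 N.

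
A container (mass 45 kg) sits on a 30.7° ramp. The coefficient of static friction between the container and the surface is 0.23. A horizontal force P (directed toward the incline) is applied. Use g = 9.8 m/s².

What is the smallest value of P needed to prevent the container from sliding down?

P_min ≈ 141 N

The container tends to slide down (tan θ > μ_s), so at the point of impending slip friction acts up-slope at its limit: f = μ_s N.
Perpendicular to the incline: N = m g cos θ + P sin θ.
Along the incline: P cos θ + μ_s N = m g sin θ, i.e. P cos θ + μ_s (m g cos θ + P sin θ) = m g sin θ.
Solving, P (cos θ + μ_s sin θ) = m g (sin θ − μ_s cos θ), so P = 441×0.3128/0.9773 = 141 N.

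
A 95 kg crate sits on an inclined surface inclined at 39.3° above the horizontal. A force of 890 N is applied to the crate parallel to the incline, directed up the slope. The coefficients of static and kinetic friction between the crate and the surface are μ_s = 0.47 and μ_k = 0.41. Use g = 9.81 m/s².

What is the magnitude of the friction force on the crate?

The normal reaction is N = m g cos θ = 721.2 N.
For equilibrium along the incline the friction force must supply f = m g sin θ − P = 590.3 − 890 = -299.7 N (positive meaning up-slope).
Maximum static friction available: μ_s N = 0.47 × 721.2 = 339 N.
Since |-299.7| ≤ 339 N, the crate remains in static equilibrium and friction takes exactly the required value.

f ≈ 300 N (down the incline)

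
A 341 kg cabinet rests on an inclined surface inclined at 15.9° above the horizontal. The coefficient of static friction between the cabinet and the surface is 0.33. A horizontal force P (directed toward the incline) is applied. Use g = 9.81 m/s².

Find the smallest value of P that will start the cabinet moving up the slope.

P ≈ 2270 N

At impending motion up the slope, friction acts down-slope at its limit: f = μ_s N.
Perpendicular to the incline: N = m g cos θ + P sin θ.
Along the incline: P cos θ = m g sin θ + μ_s N = m g sin θ + μ_s (m g cos θ + P sin θ).
Solving, P (cos θ − μ_s sin θ) = m g (sin θ + μ_s cos θ), so P = 341×9.81×(sin 15.9° + 0.33 cos 15.9°)/(cos 15.9° − 0.33 sin 15.9°) = 3350×0.5913/0.8713 = 2270 N.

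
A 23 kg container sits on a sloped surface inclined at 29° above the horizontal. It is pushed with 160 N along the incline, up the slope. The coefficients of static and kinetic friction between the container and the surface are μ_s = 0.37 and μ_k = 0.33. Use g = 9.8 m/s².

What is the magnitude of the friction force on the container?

f ≈ 50.7 N (down the incline)

The normal reaction is N = m g cos θ = 197.1 N.
The friction needed for equilibrium is m g sin θ − P = 109.3 − 160 = -50.72 N, measured positive up-slope.
The static-friction ceiling is μ_s N = 0.37 × 197.1 = 72.94 N.
Since |-50.72| ≤ 72.94 N, the container remains in static equilibrium and friction takes exactly the required value.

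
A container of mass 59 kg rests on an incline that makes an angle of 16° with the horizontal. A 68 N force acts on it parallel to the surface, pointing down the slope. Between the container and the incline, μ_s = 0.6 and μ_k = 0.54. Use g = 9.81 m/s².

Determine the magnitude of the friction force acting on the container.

Perpendicular to the surface, N = m g cos θ = 59·9.81·cos 16° = 556.4 N.
Parallel to the incline, ΣF = 0 gives f = m g sin θ + P = 159.5 + 68 = 227.5 N (up-slope positive).
The static-friction ceiling is μ_s N = 0.6 × 556.4 = 333.8 N.
Since |227.5| ≤ 333.8 N, static friction is sufficient; f equals the required value, not μ_s N.

f ≈ 228 N (up the incline)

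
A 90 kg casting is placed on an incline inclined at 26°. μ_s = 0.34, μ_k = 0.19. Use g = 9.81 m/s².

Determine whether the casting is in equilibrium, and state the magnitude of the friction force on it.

N = m g cos θ = 794 N.
Down-slope weight component: m g sin θ = 387 N.
μ_s N = 270 N.
387 > 270 N, so it slides; kinetic friction f = μ_k N = 0.19×794 = 151 N.

f ≈ 151 N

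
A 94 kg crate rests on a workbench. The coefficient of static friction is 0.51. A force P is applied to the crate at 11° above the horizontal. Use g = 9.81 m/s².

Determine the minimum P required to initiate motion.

P ≈ 436 N

N = m g − P sin α (the pull lifts the crate).
At impending slip, P cos α = μ_s N = μ_s (m g − P sin α).
Solving: P (cos α + μ_s sin α) = μ_s m g → P = 0.51×922/(cos 11° + 0.51 sin 11°) = 470/1.079 = 436 N.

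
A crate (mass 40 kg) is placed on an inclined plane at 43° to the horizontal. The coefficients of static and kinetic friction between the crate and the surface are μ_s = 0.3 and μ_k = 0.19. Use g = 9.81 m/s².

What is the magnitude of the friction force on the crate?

f ≈ 54.5 N (up the incline)

Perpendicular to the surface, N = m g cos θ = 40·9.81·cos 43° = 287 N.
For equilibrium along the incline, friction must balance the weight component: f = m g sin θ = 267.6 N up the slope.
Static friction can supply at most μ_s N = 86.09 N.
Since |267.6| > 86.09 N, static friction cannot hold it; the crate slides down the incline and kinetic friction applies: f = μ_k N = 0.19 × 287 = 54.5 N.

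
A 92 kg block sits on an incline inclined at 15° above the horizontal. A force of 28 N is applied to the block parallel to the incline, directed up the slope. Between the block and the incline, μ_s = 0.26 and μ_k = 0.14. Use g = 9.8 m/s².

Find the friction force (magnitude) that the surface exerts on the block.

Perpendicular to the surface, N = m g cos θ = 92·9.8·cos 15° = 870.9 N.
For equilibrium along the incline the friction force must supply f = m g sin θ − P = 233.4 − 28 = 205.4 N (positive meaning up-slope).
Maximum static friction available: μ_s N = 0.26 × 870.9 = 226.4 N.
Since |205.4| ≤ 226.4 N, no slip — friction simply equals what equilibrium demands.

f ≈ 205 N (up the incline)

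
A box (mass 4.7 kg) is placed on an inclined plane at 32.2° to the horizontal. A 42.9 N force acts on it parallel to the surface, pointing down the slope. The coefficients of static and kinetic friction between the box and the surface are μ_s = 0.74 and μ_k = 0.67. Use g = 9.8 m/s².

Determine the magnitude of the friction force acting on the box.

f ≈ 26.1 N (up the incline)

The normal reaction is N = m g cos θ = 38.98 N.
The friction needed for equilibrium is m g sin θ + P = 24.54 + 42.9 = 67.44 N, measured positive up-slope.
Static friction can supply at most μ_s N = 28.84 N.
|67.44| exceeds 28.84 N, so the box slips down-slope; friction is kinetic, f = μ_k N = 0.67×38.98 = 26.1 N.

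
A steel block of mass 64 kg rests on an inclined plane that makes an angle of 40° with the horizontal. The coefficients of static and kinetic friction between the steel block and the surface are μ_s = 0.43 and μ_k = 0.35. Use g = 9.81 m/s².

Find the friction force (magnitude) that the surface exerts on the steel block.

Perpendicular to the surface, N = m g cos θ = 64·9.81·cos 40° = 481 N.
Along the slope the weight component is m g sin θ = 403.6 N; friction must supply exactly this, acting up-slope.
Static friction can supply at most μ_s N = 206.8 N.
Since |403.6| > 206.8 N, static friction cannot hold it; the steel block slides down the incline and kinetic friction applies: f = μ_k N = 0.35 × 481 = 168 N.

f ≈ 168 N (up the incline)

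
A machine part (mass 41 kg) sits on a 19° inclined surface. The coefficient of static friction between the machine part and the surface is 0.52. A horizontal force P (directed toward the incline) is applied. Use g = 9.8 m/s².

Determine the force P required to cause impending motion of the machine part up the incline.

P ≈ 423 N

At impending motion up the slope, friction acts down-slope at its limit: f = μ_s N.
Perpendicular to the incline: N = m g cos θ + P sin θ.
Along the incline: P cos θ = m g sin θ + μ_s N = m g sin θ + μ_s (m g cos θ + P sin θ).
Solving, P (cos θ − μ_s sin θ) = m g (sin θ + μ_s cos θ), so P = 41×9.8×(sin 19° + 0.52 cos 19°)/(cos 19° − 0.52 sin 19°) = 402×0.8172/0.7762 = 423 N.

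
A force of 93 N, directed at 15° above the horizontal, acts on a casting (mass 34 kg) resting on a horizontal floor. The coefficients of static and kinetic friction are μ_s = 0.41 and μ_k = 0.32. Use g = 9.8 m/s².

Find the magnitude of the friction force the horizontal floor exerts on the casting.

Vertical equilibrium gives N = m g − P sin α = 309.1 N.
For equilibrium, f = P cos α = 93×cos 15° = 89.83 N.
μ_s N = 0.41 × 309.1 = 126.7 N.
89.83 ≤ 126.7 N → static; friction equals the required 89.8 N.

f ≈ 89.8 N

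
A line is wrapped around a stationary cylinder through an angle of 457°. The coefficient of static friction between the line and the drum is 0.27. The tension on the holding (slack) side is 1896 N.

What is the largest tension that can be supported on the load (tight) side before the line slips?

At impending slip the capstan equation gives T₂/T₁ = e^{μβ} with β in radians.
β = 457° × π/180 = 7.976 rad.
e^{μβ} = e^{0.27×7.976} = 8.615.
T₂ = T₁ · e^{μβ} = 1896 × 8.615 = 16300 N.

T_max ≈ 16300 N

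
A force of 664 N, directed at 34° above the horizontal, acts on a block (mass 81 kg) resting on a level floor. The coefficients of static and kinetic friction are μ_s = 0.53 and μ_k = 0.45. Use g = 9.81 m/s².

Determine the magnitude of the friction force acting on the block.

f ≈ 190 N

The vertical component of P reduces the normal force: N = m g − P sin α = 794.6 − 371.3 = 423.3 N.
The horizontal driving force is P cos α = 550.5 N, so equilibrium needs friction f = 550.5 N.
The static-friction limit is μ_s N = 224.4 N.
The required friction exceeds μ_s N, so the block moves and f = μ_k N = 190 N.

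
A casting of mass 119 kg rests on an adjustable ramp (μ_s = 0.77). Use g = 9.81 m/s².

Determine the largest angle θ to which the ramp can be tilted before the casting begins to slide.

θ_max ≈ 37.6°

At the slip threshold, m g sin θ = μ_s · m g cos θ, so tan θ = μ_s.
θ_max = arctan(0.77) = 37.6°.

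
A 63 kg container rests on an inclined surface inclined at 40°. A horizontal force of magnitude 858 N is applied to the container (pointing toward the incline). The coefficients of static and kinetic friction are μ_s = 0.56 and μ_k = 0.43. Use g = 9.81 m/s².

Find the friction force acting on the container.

f ≈ 260 N (down the incline)

The horizontal push has a component P sin θ into the surface, so N = m g cos θ + P sin θ = 473.4 + 551.5 = 1025 N.
Parallel to the incline: P cos θ − m g sin θ = 657.3 − 397.3 = 260 N; the friction needed to balance this is 260 N acting down the slope.
The limit of static friction is μ_s N = 574 N.
|f_req| = 260 ≤ 574 N → the container is in equilibrium; friction equals the required value.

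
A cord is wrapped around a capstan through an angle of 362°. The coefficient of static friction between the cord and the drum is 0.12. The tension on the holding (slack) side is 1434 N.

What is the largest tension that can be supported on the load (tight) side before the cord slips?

T_max ≈ 3060 N

At impending slip the capstan equation gives T₂/T₁ = e^{μβ} with β in radians.
β = 362° × π/180 = 6.318 rad.
e^{μβ} = e^{0.12×6.318} = 2.134.
T₂ = T₁ · e^{μβ} = 1434 × 2.134 = 3060 N.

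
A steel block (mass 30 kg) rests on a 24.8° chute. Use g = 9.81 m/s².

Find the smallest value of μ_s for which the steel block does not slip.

At the slip threshold m g sin θ = μ_s m g cos θ, so μ_s,min = tan θ.
μ_s,min = tan 24.8° = 0.462.

μ_s,min ≈ 0.462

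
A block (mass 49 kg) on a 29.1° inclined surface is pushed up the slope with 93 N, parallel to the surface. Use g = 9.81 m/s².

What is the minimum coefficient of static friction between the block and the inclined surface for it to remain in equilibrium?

μ_s,min ≈ 0.335

N = m g cos θ = 420 N.
Friction must make up the shortfall along the incline: f = m g sin θ − P = 233.8 − 93 = 140.8 N.
At the threshold f = μ_s N, so μ_s,min = 140.8/420 = 0.335.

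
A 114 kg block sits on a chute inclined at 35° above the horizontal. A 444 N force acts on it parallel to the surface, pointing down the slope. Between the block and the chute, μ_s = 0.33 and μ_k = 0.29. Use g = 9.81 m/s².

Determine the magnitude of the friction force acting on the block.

Perpendicular to the surface, N = m g cos θ = 114·9.81·cos 35° = 916.1 N.
For equilibrium along the incline the friction force must supply f = m g sin θ + P = 641.5 + 444 = 1085 N (positive meaning up-slope).
The static-friction ceiling is μ_s N = 0.33 × 916.1 = 302.3 N.
|1085| exceeds 302.3 N, so the block slips down-slope; friction is kinetic, f = μ_k N = 0.29×916.1 = 266 N.

f ≈ 266 N (up the incline)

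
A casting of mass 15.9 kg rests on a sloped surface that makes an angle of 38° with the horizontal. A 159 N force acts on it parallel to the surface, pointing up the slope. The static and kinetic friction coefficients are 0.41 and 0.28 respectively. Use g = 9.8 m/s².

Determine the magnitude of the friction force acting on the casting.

The normal reaction is N = m g cos θ = 122.8 N.
For equilibrium along the incline the friction force must supply f = m g sin θ − P = 95.93 − 159 = -63.07 N (positive meaning up-slope).
Static friction can supply at most μ_s N = 50.34 N.
|-63.07| exceeds 50.34 N, so the casting slips up-slope; friction is kinetic, f = μ_k N = 0.28×122.8 = 34.4 N.

f ≈ 34.4 N (down the incline)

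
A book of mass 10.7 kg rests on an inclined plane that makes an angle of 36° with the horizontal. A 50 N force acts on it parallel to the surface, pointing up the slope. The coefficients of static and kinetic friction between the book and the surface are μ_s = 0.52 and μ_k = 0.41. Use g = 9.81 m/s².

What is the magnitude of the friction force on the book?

f ≈ 11.7 N (up the incline)

Normal force: N = m g cos θ = 10.7 × 9.81 × cos 36° = 84.92 N.
For equilibrium along the incline the friction force must supply f = m g sin θ − P = 61.7 − 50 = 11.7 N (positive meaning up-slope).
The static-friction ceiling is μ_s N = 0.52 × 84.92 = 44.16 N.
Since |11.7| ≤ 44.16 N, static friction is sufficient; f equals the required value, not μ_s N.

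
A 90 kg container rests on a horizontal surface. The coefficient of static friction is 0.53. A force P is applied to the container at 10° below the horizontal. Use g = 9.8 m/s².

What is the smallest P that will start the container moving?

P ≈ 524 N

N = m g + P sin α (the push presses the container into the horizontal surface).
At impending slip, P cos α = μ_s N = μ_s (m g + P sin α).
Solving: P (cos α − μ_s sin α) = μ_s m g → P = 0.53×882/(cos 10° − 0.53 sin 10°) = 467/0.8928 = 524 N.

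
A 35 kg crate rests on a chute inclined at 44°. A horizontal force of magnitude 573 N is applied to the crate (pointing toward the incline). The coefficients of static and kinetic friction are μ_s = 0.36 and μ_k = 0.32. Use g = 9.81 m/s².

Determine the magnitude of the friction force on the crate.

Resolve perpendicular to the incline: N = m g cos θ + P sin θ = 35×9.81×cos 44° + 573×sin 44° = 645 N.
Along the incline, the net driving force (taking up-slope positive) is P cos θ − m g sin θ = 412.2 − 238.5 = 173.7 N, so equilibrium requires friction f = -173.7 N (down-slope).
The limit of static friction is μ_s N = 232.2 N.
|f_req| = 173.7 ≤ 232.2 N → the crate is in equilibrium; friction equals the required value.

f ≈ 174 N (down the incline)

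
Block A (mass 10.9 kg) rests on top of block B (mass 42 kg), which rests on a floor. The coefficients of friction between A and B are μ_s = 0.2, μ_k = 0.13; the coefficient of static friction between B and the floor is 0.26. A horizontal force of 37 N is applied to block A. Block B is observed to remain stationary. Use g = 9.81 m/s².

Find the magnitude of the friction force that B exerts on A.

f ≈ 13.9 N

Between the blocks, N₁ = m_A g = 106.9 N.
Maximum static friction on A from B: μ_s N₁ = 0.2×106.9 = 21.39 N.
Since P = 37 N > 21.39 N, A slides on B; the A–B friction is kinetic: f₁ = μ_k N₁ = 0.13×106.9 = 13.9 N.
By Newton's third law B feels 13.9 N forward from A. With B stationary, the floor's static friction on B balances it: f₂ = 13.9 N (well within μ_s(m_A+m_B)g = 134.9 N).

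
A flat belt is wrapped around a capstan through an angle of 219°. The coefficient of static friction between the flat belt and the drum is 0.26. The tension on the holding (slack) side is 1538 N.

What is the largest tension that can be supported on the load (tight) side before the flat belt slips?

T_max ≈ 4150 N

At impending slip the capstan equation gives T₂/T₁ = e^{μβ} with β in radians.
β = 219° × π/180 = 3.822 rad.
e^{μβ} = e^{0.26×3.822} = 2.701.
T₂ = T₁ · e^{μβ} = 1538 × 2.701 = 4150 N.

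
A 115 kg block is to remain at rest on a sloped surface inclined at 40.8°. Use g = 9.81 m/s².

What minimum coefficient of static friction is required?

μ_s,min ≈ 0.863

At the slip threshold m g sin θ = μ_s m g cos θ, so μ_s,min = tan θ.
μ_s,min = tan 40.8° = 0.863.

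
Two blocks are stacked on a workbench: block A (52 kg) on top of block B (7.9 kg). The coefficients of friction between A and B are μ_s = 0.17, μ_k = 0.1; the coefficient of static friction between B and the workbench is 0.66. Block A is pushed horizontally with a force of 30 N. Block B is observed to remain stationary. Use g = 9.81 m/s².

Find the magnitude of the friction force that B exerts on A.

Between the blocks, N₁ = m_A g = 510.1 N.
Maximum static friction on A from B: μ_s N₁ = 0.17×510.1 = 86.72 N.
P = 30 N is within that limit, so A and B move together (both at rest); the A–B friction is simply f₁ = P = 30 N.
B experiences an equal 30 N forward from A (third law). B is in equilibrium, so the floor supplies f₂ = 30 N of static friction (limit μ_s(m_A+m_B)g = 387.8 N, not exceeded).

f ≈ 30 N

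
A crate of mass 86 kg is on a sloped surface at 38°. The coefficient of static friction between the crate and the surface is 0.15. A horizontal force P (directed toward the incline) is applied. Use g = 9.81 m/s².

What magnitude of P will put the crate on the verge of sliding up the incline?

P ≈ 890 N

At impending motion up the slope, friction acts down-slope at its limit: f = μ_s N.
Perpendicular to the incline: N = m g cos θ + P sin θ.
Along the incline: P cos θ = m g sin θ + μ_s N = m g sin θ + μ_s (m g cos θ + P sin θ).
Solving, P (cos θ − μ_s sin θ) = m g (sin θ + μ_s cos θ), so P = 86×9.81×(sin 38° + 0.15 cos 38°)/(cos 38° − 0.15 sin 38°) = 844×0.7339/0.6957 = 890 N.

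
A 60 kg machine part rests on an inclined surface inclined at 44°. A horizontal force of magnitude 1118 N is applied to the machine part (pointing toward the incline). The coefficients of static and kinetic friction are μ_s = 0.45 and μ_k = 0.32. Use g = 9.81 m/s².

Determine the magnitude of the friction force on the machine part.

The horizontal push has a component P sin θ into the surface, so N = m g cos θ + P sin θ = 423.4 + 776.6 = 1200 N.
Along the incline, the net driving force (taking up-slope positive) is P cos θ − m g sin θ = 804.2 − 408.9 = 395.3 N, so equilibrium requires friction f = -395.3 N (down-slope).
The limit of static friction is μ_s N = 540 N.
Since 395.3 N is within the 540 N limit, the machine part stays put and friction is exactly 395 N.

f ≈ 395 N (down the incline)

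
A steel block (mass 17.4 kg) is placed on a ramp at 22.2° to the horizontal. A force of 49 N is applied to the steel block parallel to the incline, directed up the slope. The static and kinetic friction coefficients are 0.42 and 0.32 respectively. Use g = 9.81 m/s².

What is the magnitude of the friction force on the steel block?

f ≈ 15.5 N (up the incline)

The normal reaction is N = m g cos θ = 158 N.
Parallel to the incline, ΣF = 0 gives f = m g sin θ − P = 64.5 − 49 = 15.5 N (up-slope positive).
The static-friction ceiling is μ_s N = 0.42 × 158 = 66.38 N.
Since |15.5| ≤ 66.38 N, the steel block remains in static equilibrium and friction takes exactly the required value.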